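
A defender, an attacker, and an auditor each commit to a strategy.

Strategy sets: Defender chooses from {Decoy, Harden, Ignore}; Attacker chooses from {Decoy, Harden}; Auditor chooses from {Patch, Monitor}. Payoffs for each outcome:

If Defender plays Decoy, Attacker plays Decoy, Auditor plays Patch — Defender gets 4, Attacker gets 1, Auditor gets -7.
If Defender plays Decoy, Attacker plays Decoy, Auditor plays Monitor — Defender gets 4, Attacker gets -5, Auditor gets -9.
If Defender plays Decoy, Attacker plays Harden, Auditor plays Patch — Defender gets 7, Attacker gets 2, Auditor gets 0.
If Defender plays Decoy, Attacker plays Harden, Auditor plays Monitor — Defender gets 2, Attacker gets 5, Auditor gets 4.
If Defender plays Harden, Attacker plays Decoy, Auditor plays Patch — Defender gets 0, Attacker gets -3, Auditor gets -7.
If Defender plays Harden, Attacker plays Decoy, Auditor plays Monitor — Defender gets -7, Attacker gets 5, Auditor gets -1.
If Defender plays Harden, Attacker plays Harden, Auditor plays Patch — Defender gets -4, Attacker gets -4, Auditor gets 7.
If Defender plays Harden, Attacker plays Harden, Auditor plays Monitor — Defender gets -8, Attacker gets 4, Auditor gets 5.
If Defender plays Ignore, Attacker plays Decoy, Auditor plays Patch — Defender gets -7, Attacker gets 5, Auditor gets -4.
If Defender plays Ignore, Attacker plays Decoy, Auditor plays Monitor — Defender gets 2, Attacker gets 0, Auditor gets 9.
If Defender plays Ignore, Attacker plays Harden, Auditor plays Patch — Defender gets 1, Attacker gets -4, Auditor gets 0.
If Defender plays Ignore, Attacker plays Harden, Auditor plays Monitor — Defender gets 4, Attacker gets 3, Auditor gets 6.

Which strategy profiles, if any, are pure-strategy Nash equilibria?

For each player, find the best response to each opponent profile; mutual best responses are the pure NE.
Defender against (Decoy, Patch): payoffs 4, 0, -7 → best response Decoy.
Defender against (Decoy, Monitor): payoffs 4, -7, 2 → best response Decoy.
Defender against (Harden, Patch): payoffs 7, -4, 1 → best response Decoy.
Defender against (Harden, Monitor): payoffs 2, -8, 4 → best response Ignore.
Attacker against (Decoy, Patch): payoffs 1, 2 → best response Harden.
Attacker against (Decoy, Monitor): payoffs -5, 5 → best response Harden.
Attacker against (Harden, Patch): payoffs -3, -4 → best response Decoy.
Attacker against (Harden, Monitor): payoffs 5, 4 → best response Decoy.
Attacker against (Ignore, Patch): payoffs 5, -4 → best response Decoy.
Attacker against (Ignore, Monitor): payoffs 0, 3 → best response Harden.
Auditor against (Decoy, Decoy): payoffs -7, -9 → best response Patch.
Auditor against (Decoy, Harden): payoffs 0, 4 → best response Monitor.
Auditor against (Harden, Decoy): payoffs -7, -1 → best response Monitor.
Auditor against (Harden, Harden): payoffs 7, 5 → best response Patch.
Auditor against (Ignore, Decoy): payoffs -4, 9 → best response Monitor.
Auditor against (Ignore, Harden): payoffs 0, 6 → best response Monitor.
Mutual best responses: (Ignore, Harden, Monitor).

The unique pure-strategy Nash equilibrium is (Ignore, Harden, Monitor).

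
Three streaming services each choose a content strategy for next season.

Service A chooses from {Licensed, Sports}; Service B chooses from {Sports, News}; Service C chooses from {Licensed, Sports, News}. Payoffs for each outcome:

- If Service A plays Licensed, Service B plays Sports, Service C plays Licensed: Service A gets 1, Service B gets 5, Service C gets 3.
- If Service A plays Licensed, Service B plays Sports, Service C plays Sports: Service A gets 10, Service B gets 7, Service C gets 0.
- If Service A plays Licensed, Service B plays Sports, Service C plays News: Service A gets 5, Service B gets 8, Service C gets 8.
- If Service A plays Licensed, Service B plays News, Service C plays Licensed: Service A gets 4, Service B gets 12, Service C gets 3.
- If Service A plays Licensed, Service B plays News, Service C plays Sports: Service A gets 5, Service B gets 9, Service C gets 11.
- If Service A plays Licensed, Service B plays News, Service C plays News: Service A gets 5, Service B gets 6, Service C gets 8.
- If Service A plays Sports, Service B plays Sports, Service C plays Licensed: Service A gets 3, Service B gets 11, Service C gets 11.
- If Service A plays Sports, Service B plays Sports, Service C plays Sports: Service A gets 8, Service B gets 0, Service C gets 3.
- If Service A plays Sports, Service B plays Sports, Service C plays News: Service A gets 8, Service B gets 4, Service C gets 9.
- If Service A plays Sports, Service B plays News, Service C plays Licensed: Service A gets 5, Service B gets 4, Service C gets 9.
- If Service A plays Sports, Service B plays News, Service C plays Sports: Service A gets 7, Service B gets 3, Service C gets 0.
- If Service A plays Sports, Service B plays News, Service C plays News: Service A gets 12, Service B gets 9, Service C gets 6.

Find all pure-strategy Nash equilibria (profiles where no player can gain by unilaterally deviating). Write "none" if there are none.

Service A against (Sports, Licensed): payoffs 1, 3 → best response Sports.
Service A against (Sports, Sports): payoffs 10, 8 → best response Licensed.
Service A against (Sports, News): payoffs 5, 8 → best response Sports.
Service A against (News, Licensed): payoffs 4, 5 → best response Sports.
Service A against (News, Sports): payoffs 5, 7 → best response Sports.
Service A against (News, News): payoffs 5, 12 → best response Sports.
Service B against (Licensed, Licensed): payoffs 5, 12 → best response News.
Service B against (Licensed, Sports): payoffs 7, 9 → best response News.
Service B against (Licensed, News): payoffs 8, 6 → best response Sports.
Service B against (Sports, Licensed): payoffs 11, 4 → best response Sports.
Service B against (Sports, Sports): payoffs 0, 3 → best response News.
Service B against (Sports, News): payoffs 4, 9 → best response News.
Service C against (Licensed, Sports): payoffs 3, 0, 8 → best response News.
Service C against (Licensed, News): payoffs 3, 11, 8 → best response Sports.
Service C against (Sports, Sports): payoffs 11, 3, 9 → best response Licensed.
Service C against (Sports, News): payoffs 9, 0, 6 → best response Licensed.
Mutual best responses: (Sports, Sports, Licensed).

The unique pure-strategy Nash equilibrium is (Sports, Sports, Licensed).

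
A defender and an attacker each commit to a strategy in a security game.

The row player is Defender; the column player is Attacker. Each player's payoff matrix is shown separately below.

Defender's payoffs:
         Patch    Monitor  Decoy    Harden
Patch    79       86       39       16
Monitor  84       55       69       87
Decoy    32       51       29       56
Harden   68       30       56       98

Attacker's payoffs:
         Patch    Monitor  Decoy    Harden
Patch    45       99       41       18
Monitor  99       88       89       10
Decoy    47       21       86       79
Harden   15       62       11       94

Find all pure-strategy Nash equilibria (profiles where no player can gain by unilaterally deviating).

For each player, find the best response to each opponent profile; mutual best responses are the pure NE.
Defender against Patch: payoffs 79, 84, 32, 68 → best response Monitor.
Defender against Monitor: payoffs 86, 55, 51, 30 → best response Patch.
Defender against Decoy: payoffs 39, 69, 29, 56 → best response Monitor.
Defender against Harden: payoffs 16, 87, 56, 98 → best response Harden.
Attacker against Patch: payoffs 45, 99, 41, 18 → best response Monitor.
Attacker against Monitor: payoffs 99, 88, 89, 10 → best response Patch.
Attacker against Decoy: payoffs 47, 21, 86, 79 → best response Decoy.
Attacker against Harden: payoffs 15, 62, 11, 94 → best response Harden.
Mutual best responses: (Patch, Monitor); (Monitor, Patch); (Harden, Harden).

Pure-strategy Nash equilibria: (Patch, Monitor), (Monitor, Patch), (Harden, Harden)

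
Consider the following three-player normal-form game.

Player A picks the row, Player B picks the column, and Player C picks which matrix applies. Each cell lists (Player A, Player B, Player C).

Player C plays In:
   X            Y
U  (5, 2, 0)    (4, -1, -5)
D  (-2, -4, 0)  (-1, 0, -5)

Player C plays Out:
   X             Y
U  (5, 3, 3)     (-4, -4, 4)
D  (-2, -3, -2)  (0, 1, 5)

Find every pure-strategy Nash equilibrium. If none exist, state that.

Player A against (X, In): payoffs 5, -2 → best response U.
Player A against (X, Out): payoffs 5, -2 → best response U.
Player A against (Y, In): payoffs 4, -1 → best response U.
Player A against (Y, Out): payoffs -4, 0 → best response D.
Player B against (U, In): payoffs 2, -1 → best response X.
Player B against (U, Out): payoffs 3, -4 → best response X.
Player B against (D, In): payoffs -4, 0 → best response Y.
Player B against (D, Out): payoffs -3, 1 → best response Y.
Player C against (U, X): payoffs 0, 3 → best response Out.
Player C against (U, Y): payoffs -5, 4 → best response Out.
Player C against (D, X): payoffs 0, -2 → best response In.
Player C against (D, Y): payoffs -5, 5 → best response Out.
Mutual best responses: (U, X, Out); (D, Y, Out).

Pure-strategy Nash equilibria: (U, X, Out); (D, Y, Out)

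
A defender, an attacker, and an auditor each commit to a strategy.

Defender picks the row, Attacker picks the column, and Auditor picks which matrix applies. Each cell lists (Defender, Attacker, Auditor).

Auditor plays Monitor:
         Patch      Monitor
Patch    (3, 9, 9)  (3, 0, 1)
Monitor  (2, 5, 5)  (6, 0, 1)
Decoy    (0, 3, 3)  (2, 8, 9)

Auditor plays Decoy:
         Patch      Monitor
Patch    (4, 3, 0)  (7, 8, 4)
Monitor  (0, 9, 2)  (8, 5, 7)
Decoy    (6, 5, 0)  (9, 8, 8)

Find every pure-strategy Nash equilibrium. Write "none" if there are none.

Pure NE: (Patch, Patch, Monitor)

(Patch, Patch, Monitor): Defender gets 3, best alternative 2; Attacker gets 9, best alternative 0; Auditor gets 9, best alternative 0. No profitable deviation — NE.
(Patch, Patch, Decoy): Defender can switch to Decoy (4 → 6). Not NE.
(Patch, Monitor, Monitor): Defender can switch to Monitor (3 → 6). Not NE.
(Patch, Monitor, Decoy): Defender can switch to Monitor (7 → 8). Not NE.
(Monitor, Patch, Monitor): Defender can switch to Patch (2 → 3). Not NE.
(Monitor, Patch, Decoy): Defender can switch to Patch (0 → 4). Not NE.
(Monitor, Monitor, Monitor): Attacker can switch to Patch (0 → 5). Not NE.
(Monitor, Monitor, Decoy): Defender can switch to Decoy (8 → 9). Not NE.
(Decoy, Patch, Monitor): Defender can switch to Patch (0 → 3). Not NE.
(The remaining 3 profiles each have a profitable deviation by the same check.)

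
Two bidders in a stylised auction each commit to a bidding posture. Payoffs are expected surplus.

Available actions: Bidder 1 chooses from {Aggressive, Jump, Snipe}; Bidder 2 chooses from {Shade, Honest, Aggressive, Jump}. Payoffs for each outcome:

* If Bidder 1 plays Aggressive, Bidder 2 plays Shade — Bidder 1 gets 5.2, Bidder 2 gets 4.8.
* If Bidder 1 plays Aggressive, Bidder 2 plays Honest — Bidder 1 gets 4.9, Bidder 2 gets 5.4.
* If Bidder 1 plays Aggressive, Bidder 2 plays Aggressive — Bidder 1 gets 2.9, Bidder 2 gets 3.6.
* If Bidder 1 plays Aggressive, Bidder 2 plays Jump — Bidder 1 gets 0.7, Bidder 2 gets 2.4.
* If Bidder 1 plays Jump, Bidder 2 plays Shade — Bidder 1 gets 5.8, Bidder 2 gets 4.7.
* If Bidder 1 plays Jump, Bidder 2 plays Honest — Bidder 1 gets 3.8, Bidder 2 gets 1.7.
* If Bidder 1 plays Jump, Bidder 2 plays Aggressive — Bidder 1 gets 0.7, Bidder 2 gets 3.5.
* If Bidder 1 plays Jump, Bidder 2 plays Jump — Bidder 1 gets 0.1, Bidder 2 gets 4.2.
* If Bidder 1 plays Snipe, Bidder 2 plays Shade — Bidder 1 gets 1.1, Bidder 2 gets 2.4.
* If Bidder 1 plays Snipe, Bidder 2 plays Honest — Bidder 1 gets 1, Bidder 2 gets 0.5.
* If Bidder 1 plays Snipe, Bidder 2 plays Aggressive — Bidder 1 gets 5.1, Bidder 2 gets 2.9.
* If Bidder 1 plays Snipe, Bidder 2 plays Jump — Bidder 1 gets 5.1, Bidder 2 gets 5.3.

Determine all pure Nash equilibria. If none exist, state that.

(Aggressive, Honest); (Jump, Shade); (Snipe, Jump)

(Aggressive, Shade): Bidder 1 can switch to Jump (5.2 → 5.8). Not NE.
(Aggressive, Honest): Bidder 1 gets 4.9, best alternative 3.8; Bidder 2 gets 5.4, best alternative 4.8. No profitable deviation — NE.
(Aggressive, Aggressive): Bidder 1 can switch to Snipe (2.9 → 5.1). Not NE.
(Aggressive, Jump): Bidder 1 can switch to Snipe (0.7 → 5.1). Not NE.
(Jump, Shade): Bidder 1 gets 5.8, best alternative 5.2; Bidder 2 gets 4.7, best alternative 4.2. No profitable deviation — NE.
(Jump, Honest): Bidder 1 can switch to Aggressive (3.8 → 4.9). Not NE.
(Jump, Aggressive): Bidder 1 can switch to Aggressive (0.7 → 2.9). Not NE.
(Jump, Jump): Bidder 1 can switch to Aggressive (0.1 → 0.7). Not NE.
(Snipe, Shade): Bidder 1 can switch to Aggressive (1.1 → 5.2). Not NE.
(Snipe, Honest): Bidder 1 can switch to Aggressive (1 → 4.9). Not NE.
(Snipe, Aggressive): Bidder 2 can switch to Jump (2.9 → 5.3). Not NE.
(Snipe, Jump): Bidder 1 gets 5.1, best alternative 0.7; Bidder 2 gets 5.3, best alternative 2.9. No profitable deviation — NE.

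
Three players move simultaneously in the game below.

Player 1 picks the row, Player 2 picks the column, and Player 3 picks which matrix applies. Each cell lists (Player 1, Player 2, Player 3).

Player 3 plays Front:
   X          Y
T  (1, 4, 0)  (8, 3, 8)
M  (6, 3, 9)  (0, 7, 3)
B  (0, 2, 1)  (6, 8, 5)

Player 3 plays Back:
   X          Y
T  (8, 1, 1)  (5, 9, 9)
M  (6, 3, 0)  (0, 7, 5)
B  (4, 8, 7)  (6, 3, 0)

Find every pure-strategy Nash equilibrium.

Player 1 against (X, Front): payoffs 1, 6, 0 → best response M.
Player 1 against (X, Back): payoffs 8, 6, 4 → best response T.
Player 1 against (Y, Front): payoffs 8, 0, 6 → best response T.
Player 1 against (Y, Back): payoffs 5, 0, 6 → best response B.
Player 2 against (T, Front): payoffs 4, 3 → best response X.
Player 2 against (T, Back): payoffs 1, 9 → best response Y.
Player 2 against (M, Front): payoffs 3, 7 → best response Y.
Player 2 against (M, Back): payoffs 3, 7 → best response Y.
Player 2 against (B, Front): payoffs 2, 8 → best response Y.
Player 2 against (B, Back): payoffs 8, 3 → best response X.
Player 3 against (T, X): payoffs 0, 1 → best response Back.
Player 3 against (T, Y): payoffs 8, 9 → best response Back.
Player 3 against (M, X): payoffs 9, 0 → best response Front.
Player 3 against (M, Y): payoffs 3, 5 → best response Back.
Player 3 against (B, X): payoffs 1, 7 → best response Back.
Player 3 against (B, Y): payoffs 5, 0 → best response Front.
No profile is a mutual best response for all players.

This game has no pure Nash equilibrium.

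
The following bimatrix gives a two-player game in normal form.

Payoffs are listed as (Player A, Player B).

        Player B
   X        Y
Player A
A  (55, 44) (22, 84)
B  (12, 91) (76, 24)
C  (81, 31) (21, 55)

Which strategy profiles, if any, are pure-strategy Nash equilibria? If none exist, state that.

none

Player A against X: payoffs 55, 12, 81 → best response C.
Player A against Y: payoffs 22, 76, 21 → best response B.
Player B against A: payoffs 44, 84 → best response Y.
Player B against B: payoffs 91, 24 → best response X.
Player B against C: payoffs 31, 55 → best response Y.
No profile is a mutual best response for all players.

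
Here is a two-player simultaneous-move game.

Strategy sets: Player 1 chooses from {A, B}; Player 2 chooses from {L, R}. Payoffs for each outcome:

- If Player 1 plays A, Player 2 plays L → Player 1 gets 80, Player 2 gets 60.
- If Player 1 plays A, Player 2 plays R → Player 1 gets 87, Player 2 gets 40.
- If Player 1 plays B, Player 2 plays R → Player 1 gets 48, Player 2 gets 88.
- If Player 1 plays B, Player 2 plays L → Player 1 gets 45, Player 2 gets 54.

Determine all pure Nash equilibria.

(A, L): Player 1 gets 80, best alternative 45; Player 2 gets 60, best alternative 40. No profitable deviation — NE.
(A, R): Player 2 can switch to L (40 → 60). Not NE.
(B, L): Player 1 can switch to A (45 → 80). Not NE.
(B, R): Player 1 can switch to A (48 → 87). Not NE.

Pure NE: (A, L)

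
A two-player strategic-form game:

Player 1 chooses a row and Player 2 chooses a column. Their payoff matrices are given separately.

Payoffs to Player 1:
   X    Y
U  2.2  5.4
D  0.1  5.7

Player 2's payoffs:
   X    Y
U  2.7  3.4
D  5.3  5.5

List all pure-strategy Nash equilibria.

(D, Y)

(U, X): Player 2 can switch to Y (2.7 → 3.4). Not NE.
(U, Y): Player 1 can switch to D (5.4 → 5.7). Not NE.
(D, X): Player 1 can switch to U (0.1 → 2.2). Not NE.
(D, Y): Player 1 gets 5.7, best alternative 5.4; Player 2 gets 5.5, best alternative 5.3. No profitable deviation — NE.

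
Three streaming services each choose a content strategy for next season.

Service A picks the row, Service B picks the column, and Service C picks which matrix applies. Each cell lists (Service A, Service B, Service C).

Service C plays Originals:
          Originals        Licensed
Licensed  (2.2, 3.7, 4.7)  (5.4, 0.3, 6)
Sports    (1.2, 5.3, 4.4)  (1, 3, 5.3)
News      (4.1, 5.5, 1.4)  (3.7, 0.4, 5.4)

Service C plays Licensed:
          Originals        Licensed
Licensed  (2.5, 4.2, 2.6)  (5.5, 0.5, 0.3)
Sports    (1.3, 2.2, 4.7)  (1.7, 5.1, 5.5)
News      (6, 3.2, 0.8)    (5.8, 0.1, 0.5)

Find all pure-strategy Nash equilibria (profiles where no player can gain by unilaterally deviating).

Service A against (Originals, Originals): payoffs 2.2, 1.2, 4.1 → best response News.
Service A against (Originals, Licensed): payoffs 2.5, 1.3, 6 → best response News.
Service A against (Licensed, Originals): payoffs 5.4, 1, 3.7 → best response Licensed.
Service A against (Licensed, Licensed): payoffs 5.5, 1.7, 5.8 → best response News.
Service B against (Licensed, Originals): payoffs 3.7, 0.3 → best response Originals.
Service B against (Licensed, Licensed): payoffs 4.2, 0.5 → best response Originals.
Service B against (Sports, Originals): payoffs 5.3, 3 → best response Originals.
Service B against (Sports, Licensed): payoffs 2.2, 5.1 → best response Licensed.
Service B against (News, Originals): payoffs 5.5, 0.4 → best response Originals.
Service B against (News, Licensed): payoffs 3.2, 0.1 → best response Originals.
Service C against (Licensed, Originals): payoffs 4.7, 2.6 → best response Originals.
Service C against (Licensed, Licensed): payoffs 6, 0.3 → best response Originals.
Service C against (Sports, Originals): payoffs 4.4, 4.7 → best response Licensed.
Service C against (Sports, Licensed): payoffs 5.3, 5.5 → best response Licensed.
Service C against (News, Originals): payoffs 1.4, 0.8 → best response Originals.
Service C against (News, Licensed): payoffs 5.4, 0.5 → best response Originals.
Mutual best responses: (News, Originals, Originals).

Pure NE: (News, Originals, Originals)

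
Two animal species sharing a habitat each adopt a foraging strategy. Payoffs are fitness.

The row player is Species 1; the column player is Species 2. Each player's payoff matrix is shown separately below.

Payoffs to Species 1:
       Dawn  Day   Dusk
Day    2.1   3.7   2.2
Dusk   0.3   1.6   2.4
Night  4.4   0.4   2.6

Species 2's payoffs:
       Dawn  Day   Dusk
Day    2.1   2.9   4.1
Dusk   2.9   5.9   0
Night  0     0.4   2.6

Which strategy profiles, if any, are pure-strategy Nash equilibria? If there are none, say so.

(Day, Dawn): Species 1 can switch to Night (2.1 → 4.4). Not NE.
(Day, Day): Species 2 can switch to Dusk (2.9 → 4.1). Not NE.
(Day, Dusk): Species 1 can switch to Dusk (2.2 → 2.4). Not NE.
(Dusk, Dawn): Species 1 can switch to Day (0.3 → 2.1). Not NE.
(Dusk, Day): Species 1 can switch to Day (1.6 → 3.7). Not NE.
(Dusk, Dusk): Species 1 can switch to Night (2.4 → 2.6). Not NE.
(Night, Dusk): Species 1 gets 2.6, best alternative 2.4; Species 2 gets 2.6, best alternative 0.4. No profitable deviation — NE.
(The remaining 2 profiles each have a profitable deviation by the same check.)

(Night, Dusk)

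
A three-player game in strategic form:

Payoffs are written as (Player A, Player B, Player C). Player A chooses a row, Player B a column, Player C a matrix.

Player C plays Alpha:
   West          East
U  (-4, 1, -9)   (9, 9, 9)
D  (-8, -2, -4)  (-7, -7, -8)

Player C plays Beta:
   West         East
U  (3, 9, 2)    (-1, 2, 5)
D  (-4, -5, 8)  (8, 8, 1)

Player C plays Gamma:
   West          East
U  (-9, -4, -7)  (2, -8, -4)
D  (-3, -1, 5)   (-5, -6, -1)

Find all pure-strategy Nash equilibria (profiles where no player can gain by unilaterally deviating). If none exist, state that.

Pure-strategy Nash equilibria: (U, West, Beta) and (U, East, Alpha) and (D, East, Beta)

(U, West, Alpha): Player B can switch to East (1 → 9). Not NE.
(U, West, Beta): Player A gets 3, best alternative -4; Player B gets 9, best alternative 2; Player C gets 2, best alternative -7. No profitable deviation — NE.
(U, West, Gamma): Player A can switch to D (-9 → -3). Not NE.
(U, East, Alpha): Player A gets 9, best alternative -7; Player B gets 9, best alternative 1; Player C gets 9, best alternative 5. No profitable deviation — NE.
(U, East, Beta): Player A can switch to D (-1 → 8). Not NE.
(U, East, Gamma): Player B can switch to West (-8 → -4). Not NE.
(D, West, Alpha): Player A can switch to U (-8 → -4). Not NE.
(D, West, Beta): Player A can switch to U (-4 → 3). Not NE.
(D, West, Gamma): Player C can switch to Beta (5 → 8). Not NE.
(D, East, Alpha): Player A can switch to U (-7 → 9). Not NE.
(D, East, Beta): Player A gets 8, best alternative -1; Player B gets 8, best alternative -5; Player C gets 1, best alternative -1. No profitable deviation — NE.
(D, East, Gamma): Player A can switch to U (-5 → 2). Not NE.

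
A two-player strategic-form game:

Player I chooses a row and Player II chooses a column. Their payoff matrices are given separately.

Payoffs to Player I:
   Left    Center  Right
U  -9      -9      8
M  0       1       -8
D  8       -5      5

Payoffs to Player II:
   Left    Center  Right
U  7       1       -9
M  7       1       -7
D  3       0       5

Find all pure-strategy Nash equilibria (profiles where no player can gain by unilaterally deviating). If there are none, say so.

Player I against Left: payoffs -9, 0, 8 → best response D.
Player I against Center: payoffs -9, 1, -5 → best response M.
Player I against Right: payoffs 8, -8, 5 → best response U.
Player II against U: payoffs 7, 1, -9 → best response Left.
Player II against M: payoffs 7, 1, -7 → best response Left.
Player II against D: payoffs 3, 0, 5 → best response Right.
No profile is a mutual best response for all players.

This game has no pure Nash equilibrium.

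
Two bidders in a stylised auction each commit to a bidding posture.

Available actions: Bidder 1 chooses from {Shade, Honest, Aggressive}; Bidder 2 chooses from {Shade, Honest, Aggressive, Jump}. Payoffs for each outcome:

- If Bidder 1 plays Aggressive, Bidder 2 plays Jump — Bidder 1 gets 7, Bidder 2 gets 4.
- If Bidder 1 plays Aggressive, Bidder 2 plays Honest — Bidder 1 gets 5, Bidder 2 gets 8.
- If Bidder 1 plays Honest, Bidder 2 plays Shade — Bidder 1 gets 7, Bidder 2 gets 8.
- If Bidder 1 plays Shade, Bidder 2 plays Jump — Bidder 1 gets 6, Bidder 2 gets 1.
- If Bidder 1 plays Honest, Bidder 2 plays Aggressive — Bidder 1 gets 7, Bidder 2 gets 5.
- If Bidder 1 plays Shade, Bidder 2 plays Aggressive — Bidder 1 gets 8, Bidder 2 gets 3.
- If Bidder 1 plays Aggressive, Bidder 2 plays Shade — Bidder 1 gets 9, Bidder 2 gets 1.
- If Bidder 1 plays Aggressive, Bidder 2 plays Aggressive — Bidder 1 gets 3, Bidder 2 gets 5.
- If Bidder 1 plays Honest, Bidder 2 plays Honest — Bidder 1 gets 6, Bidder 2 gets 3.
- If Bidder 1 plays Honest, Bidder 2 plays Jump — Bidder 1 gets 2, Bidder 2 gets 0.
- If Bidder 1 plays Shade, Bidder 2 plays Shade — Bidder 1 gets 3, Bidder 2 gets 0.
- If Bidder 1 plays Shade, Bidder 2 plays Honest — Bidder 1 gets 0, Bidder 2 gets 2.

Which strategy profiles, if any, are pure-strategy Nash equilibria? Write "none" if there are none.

Pure NE: (Shade, Aggressive)

For each strategy profile, look for a profitable unilateral deviation.
(Shade, Shade): Bidder 1 can switch to Honest (3 → 7). Not NE.
(Shade, Honest): Bidder 1 can switch to Honest (0 → 6). Not NE.
(Shade, Aggressive): Bidder 1 gets 8, best alternative 7; Bidder 2 gets 3, best alternative 2. No profitable deviation — NE.
(Shade, Jump): Bidder 1 can switch to Aggressive (6 → 7). Not NE.
(Honest, Shade): Bidder 1 can switch to Aggressive (7 → 9). Not NE.
(Honest, Honest): Bidder 2 can switch to Shade (3 → 8). Not NE.
(Honest, Aggressive): Bidder 1 can switch to Shade (7 → 8). Not NE.
(Honest, Jump): Bidder 1 can switch to Shade (2 → 6). Not NE.
(Aggressive, Shade): Bidder 2 can switch to Honest (1 → 8). Not NE.
(Aggressive, Honest): Bidder 1 can switch to Honest (5 → 6). Not NE.
(Aggressive, Aggressive): Bidder 1 can switch to Shade (3 → 8). Not NE.
(The remaining 1 profile has a profitable deviation by the same check.)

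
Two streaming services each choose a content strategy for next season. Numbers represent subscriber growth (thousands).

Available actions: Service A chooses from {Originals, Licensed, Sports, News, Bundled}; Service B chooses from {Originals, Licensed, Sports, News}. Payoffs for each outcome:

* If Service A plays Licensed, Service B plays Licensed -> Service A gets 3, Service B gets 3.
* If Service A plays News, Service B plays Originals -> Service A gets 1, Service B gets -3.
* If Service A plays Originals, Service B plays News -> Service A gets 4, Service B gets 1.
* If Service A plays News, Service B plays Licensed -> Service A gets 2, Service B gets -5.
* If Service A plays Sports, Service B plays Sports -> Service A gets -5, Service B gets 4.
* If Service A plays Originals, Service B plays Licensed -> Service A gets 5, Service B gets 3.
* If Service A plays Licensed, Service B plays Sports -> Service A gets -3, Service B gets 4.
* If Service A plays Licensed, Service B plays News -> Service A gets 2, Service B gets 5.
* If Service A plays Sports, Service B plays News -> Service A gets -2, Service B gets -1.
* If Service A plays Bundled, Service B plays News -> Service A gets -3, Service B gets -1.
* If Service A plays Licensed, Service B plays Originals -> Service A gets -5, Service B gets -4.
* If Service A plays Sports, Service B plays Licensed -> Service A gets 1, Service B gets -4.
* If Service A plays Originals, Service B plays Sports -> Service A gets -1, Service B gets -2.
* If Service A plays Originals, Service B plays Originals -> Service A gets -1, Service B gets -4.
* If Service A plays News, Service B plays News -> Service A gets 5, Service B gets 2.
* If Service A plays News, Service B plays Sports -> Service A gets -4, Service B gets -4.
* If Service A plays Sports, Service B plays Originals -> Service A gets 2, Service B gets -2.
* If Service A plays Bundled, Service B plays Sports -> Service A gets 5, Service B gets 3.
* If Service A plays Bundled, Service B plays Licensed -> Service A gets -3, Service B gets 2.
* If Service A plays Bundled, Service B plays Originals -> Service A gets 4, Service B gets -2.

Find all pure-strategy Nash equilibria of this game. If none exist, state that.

(Originals, Originals): Service A can switch to Sports (-1 → 2). Not NE.
(Originals, Licensed): Service A gets 5, best alternative 3; Service B gets 3, best alternative 1. No profitable deviation — NE.
(Originals, Sports): Service A can switch to Bundled (-1 → 5). Not NE.
(Originals, News): Service A can switch to News (4 → 5). Not NE.
(Licensed, Originals): Service A can switch to Originals (-5 → -1). Not NE.
(Licensed, Licensed): Service A can switch to Originals (3 → 5). Not NE.
(Licensed, Sports): Service A can switch to Originals (-3 → -1). Not NE.
(News, News): Service A gets 5, best alternative 4; Service B gets 2, best alternative -3. No profitable deviation — NE.
(Bundled, Sports): Service A gets 5, best alternative -1; Service B gets 3, best alternative 2. No profitable deviation — NE.
(The remaining 11 profiles each have a profitable deviation by the same check.)

(Originals, Licensed), (News, News), (Bundled, Sports)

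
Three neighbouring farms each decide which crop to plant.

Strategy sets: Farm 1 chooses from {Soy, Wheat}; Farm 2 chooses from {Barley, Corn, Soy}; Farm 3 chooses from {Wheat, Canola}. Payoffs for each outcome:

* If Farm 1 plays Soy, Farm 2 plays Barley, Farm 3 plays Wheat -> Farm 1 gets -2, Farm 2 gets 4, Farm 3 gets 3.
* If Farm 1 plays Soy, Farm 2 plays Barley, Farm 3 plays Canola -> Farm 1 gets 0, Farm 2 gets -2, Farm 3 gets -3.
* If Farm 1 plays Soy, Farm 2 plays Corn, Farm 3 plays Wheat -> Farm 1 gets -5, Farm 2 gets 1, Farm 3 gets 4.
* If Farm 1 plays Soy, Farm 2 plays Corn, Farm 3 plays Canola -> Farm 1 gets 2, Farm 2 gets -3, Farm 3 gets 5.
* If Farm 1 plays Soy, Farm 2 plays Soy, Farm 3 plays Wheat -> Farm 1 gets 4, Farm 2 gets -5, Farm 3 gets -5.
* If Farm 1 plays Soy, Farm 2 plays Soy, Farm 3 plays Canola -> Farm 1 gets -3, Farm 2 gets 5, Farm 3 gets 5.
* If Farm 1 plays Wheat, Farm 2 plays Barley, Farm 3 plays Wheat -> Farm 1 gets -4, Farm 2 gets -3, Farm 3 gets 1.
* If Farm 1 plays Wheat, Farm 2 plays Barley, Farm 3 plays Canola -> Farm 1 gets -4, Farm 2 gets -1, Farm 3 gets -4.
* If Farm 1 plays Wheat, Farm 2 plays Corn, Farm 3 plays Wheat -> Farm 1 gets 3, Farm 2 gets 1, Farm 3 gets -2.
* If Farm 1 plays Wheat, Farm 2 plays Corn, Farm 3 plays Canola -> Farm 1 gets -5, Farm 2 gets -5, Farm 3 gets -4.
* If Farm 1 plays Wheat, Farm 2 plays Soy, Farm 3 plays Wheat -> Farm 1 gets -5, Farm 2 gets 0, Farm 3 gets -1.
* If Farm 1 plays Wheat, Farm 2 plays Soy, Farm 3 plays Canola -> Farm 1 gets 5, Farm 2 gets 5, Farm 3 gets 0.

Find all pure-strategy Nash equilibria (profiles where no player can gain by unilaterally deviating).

Pure-strategy Nash equilibria: (Soy, Barley, Wheat) and (Wheat, Corn, Wheat) and (Wheat, Soy, Canola)

Farm 1 against (Barley, Wheat): payoffs -2, -4 → best response Soy.
Farm 1 against (Barley, Canola): payoffs 0, -4 → best response Soy.
Farm 1 against (Corn, Wheat): payoffs -5, 3 → best response Wheat.
Farm 1 against (Corn, Canola): payoffs 2, -5 → best response Soy.
Farm 1 against (Soy, Wheat): payoffs 4, -5 → best response Soy.
Farm 1 against (Soy, Canola): payoffs -3, 5 → best response Wheat.
Farm 2 against (Soy, Wheat): payoffs 4, 1, -5 → best response Barley.
Farm 2 against (Soy, Canola): payoffs -2, -3, 5 → best response Soy.
Farm 2 against (Wheat, Wheat): payoffs -3, 1, 0 → best response Corn.
Farm 2 against (Wheat, Canola): payoffs -1, -5, 5 → best response Soy.
Farm 3 against (Soy, Barley): payoffs 3, -3 → best response Wheat.
Farm 3 against (Soy, Corn): payoffs 4, 5 → best response Canola.
Farm 3 against (Soy, Soy): payoffs -5, 5 → best response Canola.
Farm 3 against (Wheat, Barley): payoffs 1, -4 → best response Wheat.
Farm 3 against (Wheat, Corn): payoffs -2, -4 → best response Wheat.
Farm 3 against (Wheat, Soy): payoffs -1, 0 → best response Canola.
Mutual best responses: (Soy, Barley, Wheat); (Wheat, Corn, Wheat); (Wheat, Soy, Canola).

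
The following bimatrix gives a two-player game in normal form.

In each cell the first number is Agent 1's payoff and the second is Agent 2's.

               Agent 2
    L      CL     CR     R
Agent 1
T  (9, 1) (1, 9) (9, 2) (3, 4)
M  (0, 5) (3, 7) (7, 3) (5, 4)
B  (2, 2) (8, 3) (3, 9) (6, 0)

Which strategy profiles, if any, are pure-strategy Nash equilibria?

This game has no pure Nash equilibrium.

(T, L): Agent 2 can switch to CL (1 → 9). Not NE.
(T, CL): Agent 1 can switch to M (1 → 3). Not NE.
(T, CR): Agent 2 can switch to CL (2 → 9). Not NE.
(T, R): Agent 1 can switch to M (3 → 5). Not NE.
(M, L): Agent 1 can switch to T (0 → 9). Not NE.
(M, CL): Agent 1 can switch to B (3 → 8). Not NE.
(The remaining 6 profiles each have a profitable deviation by the same check.)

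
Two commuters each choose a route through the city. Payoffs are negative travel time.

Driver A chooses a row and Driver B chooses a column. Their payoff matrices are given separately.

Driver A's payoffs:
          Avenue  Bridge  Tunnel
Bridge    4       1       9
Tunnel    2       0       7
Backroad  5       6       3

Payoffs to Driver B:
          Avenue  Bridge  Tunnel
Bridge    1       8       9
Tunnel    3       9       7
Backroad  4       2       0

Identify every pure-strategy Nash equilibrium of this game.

The pure Nash equilibria are (Bridge, Tunnel), (Backroad, Avenue).

Driver A against Avenue: payoffs 4, 2, 5 → best response Backroad.
Driver A against Bridge: payoffs 1, 0, 6 → best response Backroad.
Driver A against Tunnel: payoffs 9, 7, 3 → best response Bridge.
Driver B against Bridge: payoffs 1, 8, 9 → best response Tunnel.
Driver B against Tunnel: payoffs 3, 9, 7 → best response Bridge.
Driver B against Backroad: payoffs 4, 2, 0 → best response Avenue.
Mutual best responses: (Bridge, Tunnel); (Backroad, Avenue).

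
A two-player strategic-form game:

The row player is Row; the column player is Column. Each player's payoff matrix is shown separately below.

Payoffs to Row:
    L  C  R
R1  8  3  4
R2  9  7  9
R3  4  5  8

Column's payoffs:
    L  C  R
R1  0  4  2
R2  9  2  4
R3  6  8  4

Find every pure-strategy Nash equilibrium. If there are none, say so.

The unique pure-strategy Nash equilibrium is (R2, L).

Row against L: payoffs 8, 9, 4 → best response R2.
Row against C: payoffs 3, 7, 5 → best response R2.
Row against R: payoffs 4, 9, 8 → best response R2.
Column against R1: payoffs 0, 4, 2 → best response C.
Column against R2: payoffs 9, 2, 4 → best response L.
Column against R3: payoffs 6, 8, 4 → best response C.
Mutual best responses: (R2, L).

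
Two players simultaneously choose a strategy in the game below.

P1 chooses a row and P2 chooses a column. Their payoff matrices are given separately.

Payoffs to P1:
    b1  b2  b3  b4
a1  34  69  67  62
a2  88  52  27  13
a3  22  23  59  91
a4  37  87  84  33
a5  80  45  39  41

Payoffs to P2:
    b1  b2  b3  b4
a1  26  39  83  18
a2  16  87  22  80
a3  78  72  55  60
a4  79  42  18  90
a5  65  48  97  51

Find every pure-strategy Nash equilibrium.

For each player, find the best response to each opponent profile; mutual best responses are the pure NE.
P1 against b1: payoffs 34, 88, 22, 37, 80 → best response a2.
P1 against b2: payoffs 69, 52, 23, 87, 45 → best response a4.
P1 against b3: payoffs 67, 27, 59, 84, 39 → best response a4.
P1 against b4: payoffs 62, 13, 91, 33, 41 → best response a3.
P2 against a1: payoffs 26, 39, 83, 18 → best response b3.
P2 against a2: payoffs 16, 87, 22, 80 → best response b2.
P2 against a3: payoffs 78, 72, 55, 60 → best response b1.
P2 against a4: payoffs 79, 42, 18, 90 → best response b4.
P2 against a5: payoffs 65, 48, 97, 51 → best response b3.
No profile is a mutual best response for all players.

There is no pure-strategy Nash equilibrium.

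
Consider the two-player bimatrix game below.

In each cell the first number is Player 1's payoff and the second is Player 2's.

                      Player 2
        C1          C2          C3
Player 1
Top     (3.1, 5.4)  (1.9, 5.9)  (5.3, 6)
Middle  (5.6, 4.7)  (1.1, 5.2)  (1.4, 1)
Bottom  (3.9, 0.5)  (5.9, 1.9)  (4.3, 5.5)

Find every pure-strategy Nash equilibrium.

The unique pure-strategy Nash equilibrium is (Top, C3).

Player 1 against C1: payoffs 3.1, 5.6, 3.9 → best response Middle.
Player 1 against C2: payoffs 1.9, 1.1, 5.9 → best response Bottom.
Player 1 against C3: payoffs 5.3, 1.4, 4.3 → best response Top.
Player 2 against Top: payoffs 5.4, 5.9, 6 → best response C3.
Player 2 against Middle: payoffs 4.7, 5.2, 1 → best response C2.
Player 2 against Bottom: payoffs 0.5, 1.9, 5.5 → best response C3.
Mutual best responses: (Top, C3).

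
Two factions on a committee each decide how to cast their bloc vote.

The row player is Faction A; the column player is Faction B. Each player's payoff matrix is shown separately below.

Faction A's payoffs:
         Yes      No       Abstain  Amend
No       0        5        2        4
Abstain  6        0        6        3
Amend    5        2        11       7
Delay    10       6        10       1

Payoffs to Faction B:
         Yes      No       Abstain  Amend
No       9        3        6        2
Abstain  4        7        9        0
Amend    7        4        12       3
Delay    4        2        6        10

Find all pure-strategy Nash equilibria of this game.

The unique pure-strategy Nash equilibrium is (Amend, Abstain).

Faction A against Yes: payoffs 0, 6, 5, 10 → best response Delay.
Faction A against No: payoffs 5, 0, 2, 6 → best response Delay.
Faction A against Abstain: payoffs 2, 6, 11, 10 → best response Amend.
Faction A against Amend: payoffs 4, 3, 7, 1 → best response Amend.
Faction B against No: payoffs 9, 3, 6, 2 → best response Yes.
Faction B against Abstain: payoffs 4, 7, 9, 0 → best response Abstain.
Faction B against Amend: payoffs 7, 4, 12, 3 → best response Abstain.
Faction B against Delay: payoffs 4, 2, 6, 10 → best response Amend.
Mutual best responses: (Amend, Abstain).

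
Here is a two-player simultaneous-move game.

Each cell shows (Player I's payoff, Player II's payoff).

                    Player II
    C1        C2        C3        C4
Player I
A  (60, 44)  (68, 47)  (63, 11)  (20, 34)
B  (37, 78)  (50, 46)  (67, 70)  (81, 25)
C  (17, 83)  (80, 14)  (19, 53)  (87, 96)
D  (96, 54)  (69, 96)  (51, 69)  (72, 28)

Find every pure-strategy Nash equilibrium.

Pure NE: (C, C4)

Player I against C1: payoffs 60, 37, 17, 96 → best response D.
Player I against C2: payoffs 68, 50, 80, 69 → best response C.
Player I against C3: payoffs 63, 67, 19, 51 → best response B.
Player I against C4: payoffs 20, 81, 87, 72 → best response C.
Player II against A: payoffs 44, 47, 11, 34 → best response C2.
Player II against B: payoffs 78, 46, 70, 25 → best response C1.
Player II against C: payoffs 83, 14, 53, 96 → best response C4.
Player II against D: payoffs 54, 96, 69, 28 → best response C2.
Mutual best responses: (C, C4).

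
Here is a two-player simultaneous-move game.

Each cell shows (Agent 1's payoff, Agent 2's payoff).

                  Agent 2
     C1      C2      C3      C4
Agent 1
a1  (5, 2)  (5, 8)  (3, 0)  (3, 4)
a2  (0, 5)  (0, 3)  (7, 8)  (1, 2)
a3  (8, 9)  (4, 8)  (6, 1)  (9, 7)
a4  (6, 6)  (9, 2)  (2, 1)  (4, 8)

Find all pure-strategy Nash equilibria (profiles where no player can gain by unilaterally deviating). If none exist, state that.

Agent 1 against C1: payoffs 5, 0, 8, 6 → best response a3.
Agent 1 against C2: payoffs 5, 0, 4, 9 → best response a4.
Agent 1 against C3: payoffs 3, 7, 6, 2 → best response a2.
Agent 1 against C4: payoffs 3, 1, 9, 4 → best response a3.
Agent 2 against a1: payoffs 2, 8, 0, 4 → best response C2.
Agent 2 against a2: payoffs 5, 3, 8, 2 → best response C3.
Agent 2 against a3: payoffs 9, 8, 1, 7 → best response C1.
Agent 2 against a4: payoffs 6, 2, 1, 8 → best response C4.
Mutual best responses: (a2, C3); (a3, C1).

Pure-strategy Nash equilibria: (a2, C3) and (a3, C1)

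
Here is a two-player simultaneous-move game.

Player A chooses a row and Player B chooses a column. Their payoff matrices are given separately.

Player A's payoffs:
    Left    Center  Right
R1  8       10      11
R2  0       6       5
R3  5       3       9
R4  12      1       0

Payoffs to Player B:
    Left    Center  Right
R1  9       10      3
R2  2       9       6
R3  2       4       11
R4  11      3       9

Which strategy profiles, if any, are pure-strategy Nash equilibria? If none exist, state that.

(R1, Center); (R4, Left)

Player A against Left: payoffs 8, 0, 5, 12 → best response R4.
Player A against Center: payoffs 10, 6, 3, 1 → best response R1.
Player A against Right: payoffs 11, 5, 9, 0 → best response R1.
Player B against R1: payoffs 9, 10, 3 → best response Center.
Player B against R2: payoffs 2, 9, 6 → best response Center.
Player B against R3: payoffs 2, 4, 11 → best response Right.
Player B against R4: payoffs 11, 3, 9 → best response Left.
Mutual best responses: (R1, Center); (R4, Left).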